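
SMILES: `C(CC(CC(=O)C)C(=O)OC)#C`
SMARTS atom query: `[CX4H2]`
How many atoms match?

2

The query [CX4H2] means: sp3 carbon (X4) with exactly two hydrogens.
Check the 12 heavy atoms by environment: 2× C (H2, X4) → match; 1× C (H1, X4) → no; 2× C (H0, X3) → no; 2× O (H0, X1) → no; 1× O (H0, X2) → no; 2× C (H3, X4) → no; 1× C (H0, X2) → no; 1× C (H1, X2) → no.
That gives 2 matching atoms.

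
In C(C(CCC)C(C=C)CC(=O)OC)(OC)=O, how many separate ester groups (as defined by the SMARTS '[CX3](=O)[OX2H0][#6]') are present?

[CX3](=O)[OX2H0][#6] is the SMARTS for an ester: a carbonyl carbon bonded to an oxygen that is itself bonded to carbon (no H on that O).
The molecule carries 2 separate instances of a methyl-ester group (-C(=O)OCH3) meeting every constraint; each maps to a distinct set of atoms, giving 2 matches.

2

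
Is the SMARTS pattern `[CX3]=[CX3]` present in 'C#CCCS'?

The pattern [CX3]=[CX3] describes a non-aromatic C=C double bond between two sp2 carbons — an alkene.
The closest candidate here is an ethynyl group (-C#CH), but the C-C bond is a triple bond, not a double bond. No other fragment satisfies the full query, so there is no match.

No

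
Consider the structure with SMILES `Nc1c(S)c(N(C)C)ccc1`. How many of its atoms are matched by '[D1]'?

4

The query [D1] means: atom with exactly one heavy-atom neighbour (degree 1).
Check the 11 heavy atoms by environment: 3× c (aromatic, D3) → no; 3× c (aromatic, D2) → no; 1× N (D1) → match; 1× N (D3) → no; 2× C (D1) → match; 1× S (D1) → match.
Summing the matching environments: 1 + 2 + 1 = 4 matching atoms.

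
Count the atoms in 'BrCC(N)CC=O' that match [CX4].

3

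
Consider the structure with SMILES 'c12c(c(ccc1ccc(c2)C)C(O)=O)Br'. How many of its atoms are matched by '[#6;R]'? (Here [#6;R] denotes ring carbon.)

10

Check the 15 heavy atoms by environment: 10× c (aromatic, in 6-ring) → match; 2× C (acyclic) → no; 2× O (acyclic) → no; 1× Br (acyclic) → no.
That gives 10 matching atoms.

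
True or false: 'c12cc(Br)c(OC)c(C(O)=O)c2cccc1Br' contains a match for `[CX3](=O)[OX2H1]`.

True

The pattern [CX3](=O)[OX2H1] describes an sp2 carbon double-bonded to O and single-bonded to an -OH oxygen — a carboxylic acid.
The molecule carries a carboxylic acid group (-C(=O)OH), whose atoms satisfy every constraint of the query, so the pattern matches.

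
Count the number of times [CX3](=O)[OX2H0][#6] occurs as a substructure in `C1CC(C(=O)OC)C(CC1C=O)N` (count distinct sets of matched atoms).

[CX3](=O)[OX2H0][#6] is the SMARTS for an ester: a carbonyl carbon bonded to an oxygen that is itself bonded to carbon (no H on that O).
Exactly one fragment in the molecule meets all constraints, giving 1 match.

1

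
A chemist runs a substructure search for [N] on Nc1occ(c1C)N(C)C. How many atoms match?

2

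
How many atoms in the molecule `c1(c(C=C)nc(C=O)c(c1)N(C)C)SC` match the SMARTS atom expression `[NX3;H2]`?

0

The query [NX3;H2] means: aliphatic N with 3 total connections, two of them H — an -NH2 nitrogen (amine or amide).
Check the 15 heavy atoms by environment: 1× n (aromatic, H0, X2) → no; 4× c (aromatic, H0, X3) → no; 1× c (aromatic, H1, X3) → no; 1× S (H0, X2) → no; 3× C (H3, X4) → no; 2× C (H1, X3) → no; 1× O (H0, X1) → no; 1× C (H2, X3) → no; 1× N (H0, X3) → no.
No environment satisfies the query, so 0 matching atoms.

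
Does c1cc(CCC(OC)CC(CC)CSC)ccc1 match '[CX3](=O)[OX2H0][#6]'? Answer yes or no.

The pattern [CX3](=O)[OX2H0][#6] describes a carbonyl carbon bonded to an oxygen that is itself bonded to carbon (no H on that O) — an ester.
The closest candidate here is a methoxy ether (-OCH3), but the ether oxygen is not adjacent to a C=O carbon. No other fragment satisfies the full query, so there is no match.

No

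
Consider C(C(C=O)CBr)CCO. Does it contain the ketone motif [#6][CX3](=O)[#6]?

No

The pattern [#6][CX3](=O)[#6] describes a carbonyl carbon (no H) flanked by two carbons — a ketone.
The closest candidate here is an aldehyde (-CHO), but the carbonyl carbon has H1, so it is not flanked by two carbons. No other fragment satisfies the full query, so there is no match.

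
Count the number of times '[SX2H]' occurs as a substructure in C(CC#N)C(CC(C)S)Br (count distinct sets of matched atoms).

1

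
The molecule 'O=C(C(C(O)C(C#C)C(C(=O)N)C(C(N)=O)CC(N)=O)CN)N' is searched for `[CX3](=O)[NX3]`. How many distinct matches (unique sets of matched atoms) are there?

4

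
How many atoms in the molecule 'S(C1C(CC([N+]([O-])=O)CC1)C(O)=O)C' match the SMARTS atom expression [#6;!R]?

2

The query [#6;!R] means: carbon not in any ring.
Check the 14 heavy atoms by environment: 6× C (in 6-ring) → no; 1× S (acyclic) → no; 2× C (acyclic) → match; 3× O (acyclic) → no; 1× N (charge +1, acyclic) → no; 1× O (charge -1, acyclic) → no.
That gives 2 matching atoms.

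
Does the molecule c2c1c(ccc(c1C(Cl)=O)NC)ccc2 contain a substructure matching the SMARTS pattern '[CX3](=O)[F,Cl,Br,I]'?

Yes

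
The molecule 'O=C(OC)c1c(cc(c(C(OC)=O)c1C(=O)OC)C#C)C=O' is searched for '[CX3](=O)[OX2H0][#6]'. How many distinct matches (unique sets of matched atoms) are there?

[CX3](=O)[OX2H0][#6] is the SMARTS for an ester: a carbonyl carbon bonded to an oxygen that is itself bonded to carbon (no H on that O).
The molecule carries 3 separate instances of a methyl-ester group (-C(=O)OCH3) meeting every constraint; each maps to a distinct set of atoms, giving 3 matches.

3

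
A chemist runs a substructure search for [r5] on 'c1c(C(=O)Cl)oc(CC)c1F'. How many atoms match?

The query [r5] means: r5 matches atoms in a five-membered ring.
Check the 11 heavy atoms by environment: 1× o (aromatic, in 5-ring) → match; 4× c (aromatic, in 5-ring) → match; 1× F (acyclic) → no; 3× C (acyclic) → no; 1× O (acyclic) → no; 1× Cl (acyclic) → no.
Summing the matching environments: 1 + 4 = 5 matching atoms.

5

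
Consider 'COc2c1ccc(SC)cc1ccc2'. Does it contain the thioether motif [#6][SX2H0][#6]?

Yes

The pattern [#6][SX2H0][#6] describes an aliphatic sulfur bridging two carbons with no H on the sulfur — a thioether.
The molecule carries a methylthio ether (-SCH3), whose atoms satisfy every constraint of the query, so the pattern matches.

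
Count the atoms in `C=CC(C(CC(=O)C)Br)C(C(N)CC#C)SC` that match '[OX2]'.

The query [OX2] means: aliphatic oxygen with two total connections — ether, hydroxyl, or ester single-bond O.
Check the 17 heavy atoms by environment: 8× C (X4) → no; 3× C (X3) → no; 1× N (X3) → no; 1× Br (X1) → no; 1× O (X1) → no; 1× S (X2) → no; 2× C (X2) → no.
No environment satisfies the query, so 0 matching atoms.

0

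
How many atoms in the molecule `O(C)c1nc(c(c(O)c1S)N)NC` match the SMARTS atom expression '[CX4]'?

The query [CX4] means: C with X4: aliphatic carbon with exactly 4 total connections (bonds + H).
Check the 13 heavy atoms by environment: 1× n (aromatic, X2) → no; 5× c (aromatic, X3) → no; 1× S (X2) → no; 2× O (X2) → no; 2× C (X4) → match; 2× N (X3) → no.
That gives 2 matching atoms.

2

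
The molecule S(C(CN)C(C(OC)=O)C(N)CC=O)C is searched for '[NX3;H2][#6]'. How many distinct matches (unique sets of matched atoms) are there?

2

[NX3;H2][#6] is the SMARTS for a primary amine: a trivalent nitrogen with two H attached to carbon.
The molecule carries 2 separate instances of a primary amino group (-NH2) meeting every constraint; each maps to a distinct set of atoms, giving 2 matches.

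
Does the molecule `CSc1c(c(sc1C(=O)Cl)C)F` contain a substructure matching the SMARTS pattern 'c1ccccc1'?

No

The pattern c1ccccc1 describes six aromatic carbons in a ring — a benzene ring.
The closest candidate here is a methyl group (-CH3), but no six-membered all-carbon aromatic ring is present. No other fragment satisfies the full query, so there is no match.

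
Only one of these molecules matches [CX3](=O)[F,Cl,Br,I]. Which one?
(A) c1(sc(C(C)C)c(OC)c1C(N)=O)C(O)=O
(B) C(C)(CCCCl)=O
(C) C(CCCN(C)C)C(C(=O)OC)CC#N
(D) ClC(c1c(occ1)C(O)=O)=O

D

[CX3](=O)[F,Cl,Br,I] describes a carbonyl carbon bonded to a halogen (an acyl halide).
(A) has a carboxylic acid group (-C(=O)OH) but the carbonyl is bonded to -OH, not to a halogen.
(B) has a chloro substituent but the Cl is not on a carbonyl carbon.
(C) has a methyl-ester group (-C(=O)OCH3) but the carbonyl is bonded to -O-C, not to a halogen.
(D) contains an acyl chloride (-C(=O)Cl), which satisfies every atom and bond constraint.
So the answer is (D).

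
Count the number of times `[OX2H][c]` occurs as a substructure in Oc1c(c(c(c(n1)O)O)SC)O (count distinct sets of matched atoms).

[OX2H][c] is the SMARTS for a phenol: a hydroxyl oxygen attached to an aromatic carbon.
The molecule carries 4 separate instances of a hydroxyl group (-OH) meeting every constraint; each maps to a distinct set of atoms, giving 4 matches.

4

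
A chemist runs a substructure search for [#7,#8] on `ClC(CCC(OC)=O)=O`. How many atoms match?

3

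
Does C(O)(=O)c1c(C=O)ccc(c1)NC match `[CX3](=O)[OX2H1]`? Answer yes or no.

Yes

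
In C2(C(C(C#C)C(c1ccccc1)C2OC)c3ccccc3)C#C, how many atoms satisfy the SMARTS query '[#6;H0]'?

The query [#6;H0] means: any carbon with no attached hydrogen.
Check the 23 heavy atoms by environment: 7× C (H1) → no; 2× C (H0) → match; 1× O (H0) → no; 1× C (H3) → no; 2× c (aromatic, H0) → match; 10× c (aromatic, H1) → no.
Summing the matching environments: 2 + 2 = 4 matching atoms.

4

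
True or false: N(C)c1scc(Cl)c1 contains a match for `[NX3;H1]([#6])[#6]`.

The pattern [NX3;H1]([#6])[#6] describes a trivalent nitrogen with one H, bonded to two carbons — a secondary amine.
The molecule carries an N-methylamino group (-NHCH3), whose atoms satisfy every constraint of the query, so the pattern matches.

True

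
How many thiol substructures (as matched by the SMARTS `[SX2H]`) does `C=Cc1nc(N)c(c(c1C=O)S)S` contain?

[SX2H] is the SMARTS for a thiol: an aliphatic sulfur with two connections, one being H.
The molecule carries 2 separate instances of a thiol (-SH) meeting every constraint; each maps to a distinct set of atoms, giving 2 matches.

2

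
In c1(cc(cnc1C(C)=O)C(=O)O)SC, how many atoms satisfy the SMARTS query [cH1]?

2

The query [cH1] means: aromatic carbon bearing exactly one hydrogen.
Check the 14 heavy atoms by environment: 1× n (aromatic, H0) → no; 3× c (aromatic, H0) → no; 2× c (aromatic, H1) → match; 2× C (H0) → no; 2× O (H0) → no; 2× C (H3) → no; 1× O (H1) → no; 1× S (H0) → no.
That gives 2 matching atoms.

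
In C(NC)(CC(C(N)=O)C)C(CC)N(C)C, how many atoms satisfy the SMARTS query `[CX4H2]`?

2

The query [CX4H2] means: sp3 carbon (X4) with exactly two hydrogens.
Check the 15 heavy atoms by environment: 5× C (H3, X4) → no; 2× C (H2, X4) → match; 3× C (H1, X4) → no; 1× N (H0, X3) → no; 1× C (H0, X3) → no; 1× O (H0, X1) → no; 1× N (H2, X3) → no; 1× N (H1, X3) → no.
That gives 2 matching atoms.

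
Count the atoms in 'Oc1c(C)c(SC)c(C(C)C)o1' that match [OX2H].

1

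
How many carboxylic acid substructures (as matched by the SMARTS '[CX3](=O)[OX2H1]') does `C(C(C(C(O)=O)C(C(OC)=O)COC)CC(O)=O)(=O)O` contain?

[CX3](=O)[OX2H1] is the SMARTS for a carboxylic acid: an sp2 carbon double-bonded to O and single-bonded to an -OH oxygen.
The molecule carries 3 separate instances of a carboxylic acid group (-C(=O)OH) meeting every constraint; each maps to a distinct set of atoms, giving 3 matches.

3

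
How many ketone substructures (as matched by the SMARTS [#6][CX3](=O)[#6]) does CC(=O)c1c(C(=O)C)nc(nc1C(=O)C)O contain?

3

[#6][CX3](=O)[#6] is the SMARTS for a ketone: a carbonyl carbon (no H) flanked by two carbons.
The molecule carries 3 separate instances of an acetyl/ketone group (-C(=O)CH3) meeting every constraint; each maps to a distinct set of atoms, giving 3 matches.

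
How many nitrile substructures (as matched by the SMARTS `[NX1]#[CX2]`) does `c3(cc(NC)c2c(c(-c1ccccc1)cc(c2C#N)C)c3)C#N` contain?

2

[NX1]#[CX2] is the SMARTS for a nitrile: a nitrogen triple-bonded to a two-connected carbon.
The molecule carries 2 separate instances of a nitrile (-C#N) meeting every constraint; each maps to a distinct set of atoms, giving 2 matches.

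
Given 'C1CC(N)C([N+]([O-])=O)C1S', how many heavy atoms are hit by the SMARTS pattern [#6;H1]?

Check the 10 heavy atoms by environment: 2× C (H2) → no; 3× C (H1) → match; 1× S (H1) → no; 1× N (H2) → no; 1× N (charge +1, H0) → no; 1× O (charge -1, H0) → no; 1× O (H0) → no.
That gives 3 matching atoms.

3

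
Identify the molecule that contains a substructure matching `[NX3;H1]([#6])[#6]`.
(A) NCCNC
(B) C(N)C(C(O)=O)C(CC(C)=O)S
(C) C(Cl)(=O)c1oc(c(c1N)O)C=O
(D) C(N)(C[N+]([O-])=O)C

A

[NX3;H1]([#6])[#6] describes a trivalent nitrogen with one H, bonded to two carbons (a secondary amine).
(A) contains an N-methylamino group (-NHCH3), which satisfies every atom and bond constraint.
(B) has a primary amino group (-NH2) but the nitrogen has H2 and only one carbon neighbour.
(C) has a primary amino group (-NH2) but the nitrogen has H2 and only one carbon neighbour.
(D) has a primary amino group (-NH2) but the nitrogen has H2 and only one carbon neighbour.
So the answer is (A).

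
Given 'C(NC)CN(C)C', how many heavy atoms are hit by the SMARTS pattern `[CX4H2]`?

2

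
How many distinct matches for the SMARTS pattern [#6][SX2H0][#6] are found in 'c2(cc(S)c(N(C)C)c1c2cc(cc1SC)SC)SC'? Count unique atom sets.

3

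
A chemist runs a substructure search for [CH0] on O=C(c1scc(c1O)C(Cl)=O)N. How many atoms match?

2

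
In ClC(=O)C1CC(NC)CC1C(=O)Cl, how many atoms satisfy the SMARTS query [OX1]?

2

The query [OX1] means: aliphatic oxygen with one total connection — typically a carbonyl =O or an oxide.
Check the 13 heavy atoms by environment: 6× C (X4) → no; 2× C (X3) → no; 2× O (X1) → match; 2× Cl (X1) → no; 1× N (X3) → no.
That gives 2 matching atoms.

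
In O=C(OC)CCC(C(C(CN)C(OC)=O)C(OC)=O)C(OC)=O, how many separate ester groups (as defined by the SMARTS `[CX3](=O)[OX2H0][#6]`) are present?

[CX3](=O)[OX2H0][#6] is the SMARTS for an ester: a carbonyl carbon bonded to an oxygen that is itself bonded to carbon (no H on that O).
The molecule carries 4 separate instances of a methyl-ester group (-C(=O)OCH3) meeting every constraint; each maps to a distinct set of atoms, giving 4 matches.

4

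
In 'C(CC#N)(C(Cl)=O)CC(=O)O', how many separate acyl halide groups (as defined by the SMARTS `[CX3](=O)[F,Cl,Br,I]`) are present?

1

[CX3](=O)[F,Cl,Br,I] is the SMARTS for an acyl halide: a carbonyl carbon bonded to a halogen.
Exactly one fragment in the molecule meets all constraints, giving 1 match.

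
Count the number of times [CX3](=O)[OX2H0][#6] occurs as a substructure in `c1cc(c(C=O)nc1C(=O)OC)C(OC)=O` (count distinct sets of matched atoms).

2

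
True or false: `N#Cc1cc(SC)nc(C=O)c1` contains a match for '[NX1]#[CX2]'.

True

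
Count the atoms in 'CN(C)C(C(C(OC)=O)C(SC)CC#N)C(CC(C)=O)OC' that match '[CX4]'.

The query [CX4] means: C with X4: aliphatic carbon with exactly 4 total connections (bonds + H).
Check the 22 heavy atoms by environment: 12× C (X4) → match; 2× C (X3) → no; 2× O (X1) → no; 2× O (X2) → no; 1× N (X3) → no; 1× C (X2) → no; 1× N (X1) → no; 1× S (X2) → no.
That gives 12 matching atoms.

12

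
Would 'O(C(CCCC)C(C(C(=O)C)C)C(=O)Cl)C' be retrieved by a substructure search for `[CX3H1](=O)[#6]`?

No

The pattern [CX3H1](=O)[#6] describes an sp2 carbon with one H, double-bonded to O and single-bonded to carbon — an aldehyde.
The closest candidate here is an acetyl/ketone group (-C(=O)CH3), but the carbonyl carbon has H0 (two carbon neighbours), not H1. No other fragment satisfies the full query, so there is no match.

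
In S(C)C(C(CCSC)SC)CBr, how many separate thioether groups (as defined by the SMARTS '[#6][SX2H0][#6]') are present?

3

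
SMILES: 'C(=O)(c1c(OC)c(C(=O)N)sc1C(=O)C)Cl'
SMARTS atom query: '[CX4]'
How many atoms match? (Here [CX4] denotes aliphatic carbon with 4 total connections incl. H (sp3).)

2

The query [CX4] means: C with X4: aliphatic carbon with exactly 4 total connections (bonds + H).
Check the 16 heavy atoms by environment: 1× s (aromatic, X2) → no; 4× c (aromatic, X3) → no; 1× O (X2) → no; 2× C (X4) → match; 3× C (X3) → no; 3× O (X1) → no; 1× Cl (X1) → no; 1× N (X3) → no.
That gives 2 matching atoms.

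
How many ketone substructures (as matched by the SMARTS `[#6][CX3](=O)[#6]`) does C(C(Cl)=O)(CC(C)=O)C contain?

[#6][CX3](=O)[#6] is the SMARTS for a ketone: a carbonyl carbon (no H) flanked by two carbons.
Exactly one fragment in the molecule meets all constraints, giving 1 match.

1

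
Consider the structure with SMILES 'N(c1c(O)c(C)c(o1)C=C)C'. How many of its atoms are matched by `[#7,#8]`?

3

The query [#7,#8] means: nitrogen or oxygen (comma = OR).
Check the 11 heavy atoms by environment: 1× o (aromatic) → match; 4× c (aromatic) → no; 1× N → match; 4× C → no; 1× O → match.
Summing the matching environments: 1 + 1 + 1 = 3 matching atoms.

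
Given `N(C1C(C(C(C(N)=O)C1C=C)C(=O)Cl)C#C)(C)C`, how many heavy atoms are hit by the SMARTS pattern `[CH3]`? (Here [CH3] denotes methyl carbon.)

2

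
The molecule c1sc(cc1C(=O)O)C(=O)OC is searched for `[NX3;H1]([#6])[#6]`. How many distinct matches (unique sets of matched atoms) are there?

[NX3;H1]([#6])[#6] is the SMARTS for a secondary amine: a trivalent nitrogen with one H, bonded to two carbons.
No fragment in the molecule satisfies every constraint, giving 0 matches.

0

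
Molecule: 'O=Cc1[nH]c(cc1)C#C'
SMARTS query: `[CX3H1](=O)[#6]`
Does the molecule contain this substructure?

Yes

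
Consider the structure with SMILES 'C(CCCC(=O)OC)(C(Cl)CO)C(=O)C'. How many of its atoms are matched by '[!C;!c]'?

5

The query [!C;!c] means: neither aliphatic nor aromatic carbon — same as [!#6].
Check the 15 heavy atoms by environment: 10× C → no; 4× O → match; 1× Cl → match.
Summing the matching environments: 4 + 1 = 5 matching atoms.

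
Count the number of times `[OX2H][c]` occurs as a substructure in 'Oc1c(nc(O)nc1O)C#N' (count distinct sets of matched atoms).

[OX2H][c] is the SMARTS for a phenol: a hydroxyl oxygen attached to an aromatic carbon.
The molecule carries 3 separate instances of a hydroxyl group (-OH) meeting every constraint; each maps to a distinct set of atoms, giving 3 matches.

3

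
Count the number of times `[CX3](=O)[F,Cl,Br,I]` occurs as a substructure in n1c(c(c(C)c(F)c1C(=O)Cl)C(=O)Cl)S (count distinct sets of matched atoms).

2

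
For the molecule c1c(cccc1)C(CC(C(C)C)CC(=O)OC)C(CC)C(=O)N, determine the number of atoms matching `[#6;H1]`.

9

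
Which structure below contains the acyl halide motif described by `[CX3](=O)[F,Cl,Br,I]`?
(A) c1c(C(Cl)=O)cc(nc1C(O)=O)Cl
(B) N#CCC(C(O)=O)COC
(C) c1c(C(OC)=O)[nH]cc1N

[CX3](=O)[F,Cl,Br,I] describes a carbonyl carbon bonded to a halogen (an acyl halide).
(A) contains an acyl chloride (-C(=O)Cl), which satisfies every atom and bond constraint.
(B) has a carboxylic acid group (-C(=O)OH) but the carbonyl is bonded to -OH, not to a halogen.
(C) has a methyl-ester group (-C(=O)OCH3) but the carbonyl is bonded to -O-C, not to a halogen.
So the answer is (A).

A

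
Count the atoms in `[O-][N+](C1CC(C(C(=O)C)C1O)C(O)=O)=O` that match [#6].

8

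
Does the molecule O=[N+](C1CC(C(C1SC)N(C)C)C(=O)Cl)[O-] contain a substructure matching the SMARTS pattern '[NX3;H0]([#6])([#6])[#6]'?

Yes

The pattern [NX3;H0]([#6])([#6])[#6] describes a trivalent nitrogen with no H, bonded to three carbons — a tertiary amine.
The molecule carries a dimethylamino group (-N(CH3)2), whose atoms satisfy every constraint of the query, so the pattern matches.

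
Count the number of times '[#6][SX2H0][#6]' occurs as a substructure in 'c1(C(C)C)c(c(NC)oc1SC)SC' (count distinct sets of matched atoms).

2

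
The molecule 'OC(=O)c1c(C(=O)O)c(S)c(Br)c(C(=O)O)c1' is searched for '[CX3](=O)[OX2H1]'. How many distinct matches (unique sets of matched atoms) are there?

3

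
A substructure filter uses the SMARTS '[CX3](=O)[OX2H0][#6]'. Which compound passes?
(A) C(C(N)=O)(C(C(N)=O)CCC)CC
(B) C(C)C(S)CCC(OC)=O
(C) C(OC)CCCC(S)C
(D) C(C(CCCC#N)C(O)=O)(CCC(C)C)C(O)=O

B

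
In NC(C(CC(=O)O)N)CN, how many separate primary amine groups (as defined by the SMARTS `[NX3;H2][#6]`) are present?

[NX3;H2][#6] is the SMARTS for a primary amine: a trivalent nitrogen with two H attached to carbon.
The molecule carries 3 separate instances of a primary amino group (-NH2) meeting every constraint; each maps to a distinct set of atoms, giving 3 matches.

3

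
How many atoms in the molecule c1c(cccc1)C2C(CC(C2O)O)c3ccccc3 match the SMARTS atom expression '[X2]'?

The query [X2] means: any atom with exactly two total connections (bonds + H).
Check the 19 heavy atoms by environment: 5× C (X4) → no; 2× O (X2) → match; 12× c (aromatic, X3) → no.
That gives 2 matching atoms.

2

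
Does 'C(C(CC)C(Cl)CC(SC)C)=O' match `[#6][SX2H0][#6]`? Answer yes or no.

The pattern [#6][SX2H0][#6] describes an aliphatic sulfur bridging two carbons with no H on the sulfur — a thioether.
The molecule carries a methylthio ether (-SCH3), whose atoms satisfy every constraint of the query, so the pattern matches.

Yes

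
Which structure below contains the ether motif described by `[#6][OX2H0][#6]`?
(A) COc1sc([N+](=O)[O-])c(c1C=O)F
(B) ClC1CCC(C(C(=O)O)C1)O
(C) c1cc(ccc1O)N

A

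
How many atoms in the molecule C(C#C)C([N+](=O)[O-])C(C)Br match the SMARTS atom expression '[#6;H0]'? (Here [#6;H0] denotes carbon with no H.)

Check the 10 heavy atoms by environment: 1× C (H3) → no; 3× C (H1) → no; 1× C (H2) → no; 1× N (charge +1, H0) → no; 1× O (charge -1, H0) → no; 1× O (H0) → no; 1× C (H0) → match; 1× Br (H0) → no.
That gives 1 matching atom.

1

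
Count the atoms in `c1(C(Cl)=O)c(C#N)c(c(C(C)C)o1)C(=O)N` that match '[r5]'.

5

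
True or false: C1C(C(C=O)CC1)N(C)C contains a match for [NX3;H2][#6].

False

The pattern [NX3;H2][#6] describes a trivalent nitrogen with two H attached to carbon — a primary amine.
The closest candidate here is a dimethylamino group (-N(CH3)2), but the nitrogen has H0, not H2. No other fragment satisfies the full query, so there is no match.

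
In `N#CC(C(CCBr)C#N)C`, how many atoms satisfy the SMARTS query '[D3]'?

2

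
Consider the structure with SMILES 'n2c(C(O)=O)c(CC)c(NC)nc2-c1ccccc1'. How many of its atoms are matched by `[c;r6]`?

10

The query [c;r6] means: aromatic carbon that belongs to a six-membered ring.
Check the 19 heavy atoms by environment: 2× n (aromatic, in 6-ring) → no; 10× c (aromatic, in 6-ring) → match; 4× C (acyclic) → no; 1× N (acyclic) → no; 2× O (acyclic) → no.
That gives 10 matching atoms.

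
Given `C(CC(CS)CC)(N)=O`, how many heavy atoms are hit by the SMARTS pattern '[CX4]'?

The query [CX4] means: C with X4: aliphatic carbon with exactly 4 total connections (bonds + H).
Check the 9 heavy atoms by environment: 5× C (X4) → match; 1× S (X2) → no; 1× C (X3) → no; 1× O (X1) → no; 1× N (X3) → no.
That gives 5 matching atoms.

5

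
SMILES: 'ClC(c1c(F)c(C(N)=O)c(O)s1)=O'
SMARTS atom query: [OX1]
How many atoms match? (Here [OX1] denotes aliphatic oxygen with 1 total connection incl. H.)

The query [OX1] means: aliphatic oxygen with one total connection — typically a carbonyl =O or an oxide.
Check the 13 heavy atoms by environment: 1× s (aromatic, X2) → no; 4× c (aromatic, X3) → no; 2× C (X3) → no; 2× O (X1) → match; 1× Cl (X1) → no; 1× O (X2) → no; 1× N (X3) → no; 1× F (X1) → no.
That gives 2 matching atoms.

2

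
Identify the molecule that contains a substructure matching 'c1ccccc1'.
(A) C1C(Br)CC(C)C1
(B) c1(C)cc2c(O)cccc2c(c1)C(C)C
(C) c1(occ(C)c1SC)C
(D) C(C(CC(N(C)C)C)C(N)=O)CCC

c1ccccc1 describes six aromatic carbons in a ring (a benzene ring).
(A) has a methyl group (-CH3) but no six-membered all-carbon aromatic ring is present.
(B) contains the required atom environment, so the pattern matches.
(C) has a methyl group (-CH3) but no six-membered all-carbon aromatic ring is present.
(D) has a methyl group (-CH3) but no six-membered all-carbon aromatic ring is present.
So the answer is (B).

B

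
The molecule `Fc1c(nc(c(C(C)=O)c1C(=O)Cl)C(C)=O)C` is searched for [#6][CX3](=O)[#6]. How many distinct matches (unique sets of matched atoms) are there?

[#6][CX3](=O)[#6] is the SMARTS for a ketone: a carbonyl carbon (no H) flanked by two carbons.
The molecule carries 2 separate instances of an acetyl/ketone group (-C(=O)CH3) meeting every constraint; each maps to a distinct set of atoms, giving 2 matches.

2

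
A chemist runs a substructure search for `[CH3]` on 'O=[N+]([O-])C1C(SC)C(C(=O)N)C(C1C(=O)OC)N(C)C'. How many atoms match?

4

Check the 20 heavy atoms by environment: 5× C (H1) → no; 2× C (H0) → no; 4× O (H0) → no; 4× C (H3) → match; 1× N (H0) → no; 1× S (H0) → no; 1× N (H2) → no; 1× N (charge +1, H0) → no; 1× O (charge -1, H0) → no.
That gives 4 matching atoms.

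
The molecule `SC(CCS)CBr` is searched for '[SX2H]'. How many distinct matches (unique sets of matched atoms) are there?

[SX2H] is the SMARTS for a thiol: an aliphatic sulfur with two connections, one being H.
The molecule carries 2 separate instances of a thiol (-SH) meeting every constraint; each maps to a distinct set of atoms, giving 2 matches.

2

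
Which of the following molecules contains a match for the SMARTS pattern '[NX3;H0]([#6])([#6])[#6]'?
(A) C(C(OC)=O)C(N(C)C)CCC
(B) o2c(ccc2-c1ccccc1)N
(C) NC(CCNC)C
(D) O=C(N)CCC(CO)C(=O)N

[NX3;H0]([#6])([#6])[#6] describes a trivalent nitrogen with no H, bonded to three carbons (a tertiary amine).
(A) contains a dimethylamino group (-N(CH3)2), which satisfies every atom and bond constraint.
(B) has a primary amino group (-NH2) but the nitrogen has H2, not H0 with three carbons.
(C) has an N-methylamino group (-NHCH3) but the nitrogen still has one H (H1), not H0.
(D) has a primary amide (-C(=O)NH2) but the amide nitrogen has H2 and only one carbon neighbour.
So the answer is (A).

A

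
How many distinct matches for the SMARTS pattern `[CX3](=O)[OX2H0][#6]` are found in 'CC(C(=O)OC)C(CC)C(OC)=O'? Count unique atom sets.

2

[CX3](=O)[OX2H0][#6] is the SMARTS for an ester: a carbonyl carbon bonded to an oxygen that is itself bonded to carbon (no H on that O).
The molecule carries 2 separate instances of a methyl-ester group (-C(=O)OCH3) meeting every constraint; each maps to a distinct set of atoms, giving 2 matches.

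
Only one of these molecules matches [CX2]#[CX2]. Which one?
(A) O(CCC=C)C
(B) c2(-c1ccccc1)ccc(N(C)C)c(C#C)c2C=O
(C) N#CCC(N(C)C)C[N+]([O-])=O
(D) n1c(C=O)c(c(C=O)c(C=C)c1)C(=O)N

B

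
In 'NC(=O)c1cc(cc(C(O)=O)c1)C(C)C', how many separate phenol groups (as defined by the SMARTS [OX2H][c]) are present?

0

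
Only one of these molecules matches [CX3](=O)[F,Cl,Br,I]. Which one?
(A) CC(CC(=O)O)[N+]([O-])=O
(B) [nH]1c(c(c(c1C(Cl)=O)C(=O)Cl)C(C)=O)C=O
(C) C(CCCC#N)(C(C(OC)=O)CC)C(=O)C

B

[CX3](=O)[F,Cl,Br,I] describes a carbonyl carbon bonded to a halogen (an acyl halide).
(A) has a carboxylic acid group (-C(=O)OH) but the carbonyl is bonded to -OH, not to a halogen.
(B) contains an acyl chloride (-C(=O)Cl), which satisfies every atom and bond constraint.
(C) has a methyl-ester group (-C(=O)OCH3) but the carbonyl is bonded to -O-C, not to a halogen.
So the answer is (B).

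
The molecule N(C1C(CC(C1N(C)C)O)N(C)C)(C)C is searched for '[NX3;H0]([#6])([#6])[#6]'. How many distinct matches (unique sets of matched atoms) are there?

[NX3;H0]([#6])([#6])[#6] is the SMARTS for a tertiary amine: a trivalent nitrogen with no H, bonded to three carbons.
The molecule carries 3 separate instances of a dimethylamino group (-N(CH3)2) meeting every constraint; each maps to a distinct set of atoms, giving 3 matches.

3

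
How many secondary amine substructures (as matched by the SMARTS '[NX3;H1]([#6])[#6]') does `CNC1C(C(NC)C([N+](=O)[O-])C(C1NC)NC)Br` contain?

[NX3;H1]([#6])[#6] is the SMARTS for a secondary amine: a trivalent nitrogen with one H, bonded to two carbons.
The molecule carries 4 separate instances of an N-methylamino group (-NHCH3) meeting every constraint; each maps to a distinct set of atoms, giving 4 matches.

4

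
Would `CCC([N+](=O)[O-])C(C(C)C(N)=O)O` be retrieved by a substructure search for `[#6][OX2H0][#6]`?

No

The pattern [#6][OX2H0][#6] describes an aliphatic oxygen bridging two carbons with no H on the oxygen — an ether.
The closest candidate here is a hydroxyl group (-OH), but the oxygen has H1, not H0 bridging two carbons. No other fragment satisfies the full query, so there is no match.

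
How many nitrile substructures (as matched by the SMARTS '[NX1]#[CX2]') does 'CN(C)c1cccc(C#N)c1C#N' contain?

2

[NX1]#[CX2] is the SMARTS for a nitrile: a nitrogen triple-bonded to a two-connected carbon.
The molecule carries 2 separate instances of a nitrile (-C#N) meeting every constraint; each maps to a distinct set of atoms, giving 2 matches.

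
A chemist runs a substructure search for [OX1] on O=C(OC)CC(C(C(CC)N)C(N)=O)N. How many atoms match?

The query [OX1] means: aliphatic oxygen with one total connection — typically a carbonyl =O or an oxide.
Check the 15 heavy atoms by environment: 7× C (X4) → no; 3× N (X3) → no; 2× C (X3) → no; 2× O (X1) → match; 1× O (X2) → no.
That gives 2 matching atoms.

2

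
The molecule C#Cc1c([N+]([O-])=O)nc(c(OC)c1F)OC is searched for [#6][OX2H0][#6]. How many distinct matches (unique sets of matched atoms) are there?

[#6][OX2H0][#6] is the SMARTS for an ether: an aliphatic oxygen bridging two carbons with no H on the oxygen.
The molecule carries 2 separate instances of a methoxy ether (-OCH3) meeting every constraint; each maps to a distinct set of atoms, giving 2 matches.

2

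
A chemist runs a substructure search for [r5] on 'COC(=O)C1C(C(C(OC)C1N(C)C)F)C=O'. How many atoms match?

Check the 17 heavy atoms by environment: 5× C (in 5-ring) → match; 6× C (acyclic) → no; 4× O (acyclic) → no; 1× F (acyclic) → no; 1× N (acyclic) → no.
That gives 5 matching atoms.

5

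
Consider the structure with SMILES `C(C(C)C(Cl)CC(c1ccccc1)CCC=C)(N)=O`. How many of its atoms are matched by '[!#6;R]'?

The query [!#6;R] means: non-carbon atom that is part of a ring.
Check the 19 heavy atoms by environment: 10× C (acyclic) → no; 1× O (acyclic) → no; 1× N (acyclic) → no; 1× Cl (acyclic) → no; 6× c (aromatic, in 6-ring) → no.
No environment satisfies the query, so 0 matching atoms.

0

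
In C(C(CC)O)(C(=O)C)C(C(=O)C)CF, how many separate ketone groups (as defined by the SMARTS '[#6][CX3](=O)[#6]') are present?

2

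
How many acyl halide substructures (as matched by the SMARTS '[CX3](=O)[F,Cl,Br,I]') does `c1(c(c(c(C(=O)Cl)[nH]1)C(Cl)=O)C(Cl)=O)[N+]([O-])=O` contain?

[CX3](=O)[F,Cl,Br,I] is the SMARTS for an acyl halide: a carbonyl carbon bonded to a halogen.
The molecule carries 3 separate instances of an acyl chloride (-C(=O)Cl) meeting every constraint; each maps to a distinct set of atoms, giving 3 matches.

3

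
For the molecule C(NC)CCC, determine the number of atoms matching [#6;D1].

Check the 6 heavy atoms by environment: 3× C (D2) → no; 2× C (D1) → match; 1× N (D2) → no.
That gives 2 matching atoms.

2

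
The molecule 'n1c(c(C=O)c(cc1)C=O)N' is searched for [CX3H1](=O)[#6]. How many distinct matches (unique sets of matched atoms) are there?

[CX3H1](=O)[#6] is the SMARTS for an aldehyde: an sp2 carbon with one H, double-bonded to O and single-bonded to carbon.
The molecule carries 2 separate instances of an aldehyde (-CHO) meeting every constraint; each maps to a distinct set of atoms, giving 2 matches.

2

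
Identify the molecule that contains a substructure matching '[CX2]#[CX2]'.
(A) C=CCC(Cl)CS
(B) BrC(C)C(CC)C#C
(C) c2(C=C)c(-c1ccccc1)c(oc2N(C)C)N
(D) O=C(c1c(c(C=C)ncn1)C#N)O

B

[CX2]#[CX2] describes a carbon-carbon triple bond (an alkyne).
(A) has a vinyl group (-CH=CH2) but the C=C is a double bond; both carbons are CX3, not CX2.
(B) contains an ethynyl group (-C#CH), which satisfies every atom and bond constraint.
(C) has a vinyl group (-CH=CH2) but the C=C is a double bond; both carbons are CX3, not CX2.
(D) has a vinyl group (-CH=CH2) but the C=C is a double bond; both carbons are CX3, not CX2.
So the answer is (B).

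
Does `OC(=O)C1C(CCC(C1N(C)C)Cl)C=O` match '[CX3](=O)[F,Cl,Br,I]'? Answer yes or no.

No

The pattern [CX3](=O)[F,Cl,Br,I] describes a carbonyl carbon bonded to a halogen — an acyl halide.
The closest candidate here is a chloro substituent, but the Cl is not on a carbonyl carbon. No other fragment satisfies the full query, so there is no match.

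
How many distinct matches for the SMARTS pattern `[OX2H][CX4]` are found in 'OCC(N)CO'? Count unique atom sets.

2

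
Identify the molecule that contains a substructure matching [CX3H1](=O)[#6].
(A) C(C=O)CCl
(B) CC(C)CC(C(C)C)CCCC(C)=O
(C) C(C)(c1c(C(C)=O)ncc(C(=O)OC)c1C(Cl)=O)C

A

[CX3H1](=O)[#6] describes an sp2 carbon with one H, double-bonded to O and single-bonded to carbon (an aldehyde).
(A) contains an aldehyde (-CHO), which satisfies every atom and bond constraint.
(B) has an acetyl/ketone group (-C(=O)CH3) but the carbonyl carbon has H0 (two carbon neighbours), not H1.
(C) has a methyl-ester group (-C(=O)OCH3) but the carbonyl carbon has H0, not H1.
So the answer is (A).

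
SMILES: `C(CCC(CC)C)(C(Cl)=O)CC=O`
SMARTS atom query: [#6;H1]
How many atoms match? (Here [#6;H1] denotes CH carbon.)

The query [#6;H1] means: any carbon bearing exactly one hydrogen.
Check the 13 heavy atoms by environment: 4× C (H2) → no; 3× C (H1) → match; 2× C (H3) → no; 1× C (H0) → no; 2× O (H0) → no; 1× Cl (H0) → no.
That gives 3 matching atoms.

3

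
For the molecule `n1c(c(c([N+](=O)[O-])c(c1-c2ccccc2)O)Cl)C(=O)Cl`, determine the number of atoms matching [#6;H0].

7

Check the 20 heavy atoms by environment: 1× n (aromatic, H0) → no; 6× c (aromatic, H0) → match; 5× c (aromatic, H1) → no; 2× Cl (H0) → no; 1× N (charge +1, H0) → no; 1× O (charge -1, H0) → no; 2× O (H0) → no; 1× C (H0) → match; 1× O (H1) → no.
Summing the matching environments: 6 + 1 = 7 matching atoms.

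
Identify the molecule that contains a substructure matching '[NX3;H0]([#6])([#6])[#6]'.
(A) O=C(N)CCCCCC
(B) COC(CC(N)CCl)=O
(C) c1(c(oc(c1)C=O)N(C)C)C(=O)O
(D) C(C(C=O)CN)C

[NX3;H0]([#6])([#6])[#6] describes a trivalent nitrogen with no H, bonded to three carbons (a tertiary amine).
(A) has a primary amide (-C(=O)NH2) but the amide nitrogen has H2 and only one carbon neighbour.
(B) has a primary amino group (-NH2) but the nitrogen has H2, not H0 with three carbons.
(C) contains a dimethylamino group (-N(CH3)2), which satisfies every atom and bond constraint.
(D) has a primary amino group (-NH2) but the nitrogen has H2, not H0 with three carbons.
So the answer is (C).

C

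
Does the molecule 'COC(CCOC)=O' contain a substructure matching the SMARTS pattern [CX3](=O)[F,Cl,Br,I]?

No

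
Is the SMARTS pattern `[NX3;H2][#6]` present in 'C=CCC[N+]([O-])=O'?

The pattern [NX3;H2][#6] describes a trivalent nitrogen with two H attached to carbon — a primary amine.
The closest candidate here is a nitro group (-[N+](=O)[O-]), but the nitrogen is [N+] with no H, not NX3H2. No other fragment satisfies the full query, so there is no match.

No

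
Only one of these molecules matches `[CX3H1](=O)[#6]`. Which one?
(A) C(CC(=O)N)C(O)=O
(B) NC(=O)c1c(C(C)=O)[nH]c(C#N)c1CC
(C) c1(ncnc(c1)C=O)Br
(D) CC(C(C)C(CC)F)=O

[CX3H1](=O)[#6] describes an sp2 carbon with one H, double-bonded to O and single-bonded to carbon (an aldehyde).
(A) has a carboxylic acid group (-C(=O)OH) but the carbonyl carbon has H0 and is bonded to O, not H1.
(B) has an acetyl/ketone group (-C(=O)CH3) but the carbonyl carbon has H0 (two carbon neighbours), not H1.
(C) contains an aldehyde (-CHO), which satisfies every atom and bond constraint.
(D) has an acetyl/ketone group (-C(=O)CH3) but the carbonyl carbon has H0 (two carbon neighbours), not H1.
So the answer is (C).

C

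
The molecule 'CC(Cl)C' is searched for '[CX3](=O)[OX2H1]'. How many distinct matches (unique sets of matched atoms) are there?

0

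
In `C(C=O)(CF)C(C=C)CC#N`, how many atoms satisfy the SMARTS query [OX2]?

0

Check the 11 heavy atoms by environment: 4× C (X4) → no; 1× F (X1) → no; 1× C (X2) → no; 1× N (X1) → no; 3× C (X3) → no; 1× O (X1) → no.
No environment satisfies the query, so 0 matching atoms.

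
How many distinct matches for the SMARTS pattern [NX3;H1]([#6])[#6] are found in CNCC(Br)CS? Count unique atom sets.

1

[NX3;H1]([#6])[#6] is the SMARTS for a secondary amine: a trivalent nitrogen with one H, bonded to two carbons.
Exactly one fragment in the molecule meets all constraints, giving 1 match.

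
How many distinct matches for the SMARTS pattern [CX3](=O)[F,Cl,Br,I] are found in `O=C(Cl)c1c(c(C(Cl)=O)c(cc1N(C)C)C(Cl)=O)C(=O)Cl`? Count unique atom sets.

4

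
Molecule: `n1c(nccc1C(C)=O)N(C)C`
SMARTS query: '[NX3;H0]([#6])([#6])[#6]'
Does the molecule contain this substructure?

Yes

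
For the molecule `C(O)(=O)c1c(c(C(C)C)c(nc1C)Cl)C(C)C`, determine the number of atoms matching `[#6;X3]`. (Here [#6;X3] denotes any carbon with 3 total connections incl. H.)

6

Check the 17 heavy atoms by environment: 1× n (aromatic, X2) → no; 5× c (aromatic, X3) → match; 7× C (X4) → no; 1× C (X3) → match; 1× O (X1) → no; 1× O (X2) → no; 1× Cl (X1) → no.
Summing the matching environments: 5 + 1 = 6 matching atoms.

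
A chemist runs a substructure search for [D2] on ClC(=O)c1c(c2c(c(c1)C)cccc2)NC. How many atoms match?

6

The query [D2] means: atom with exactly two heavy-atom neighbours.
Check the 16 heavy atoms by environment: 5× c (aromatic, D3) → no; 5× c (aromatic, D2) → match; 2× C (D1) → no; 1× N (D2) → match; 1× C (D3) → no; 1× O (D1) → no; 1× Cl (D1) → no.
Summing the matching environments: 5 + 1 = 6 matching atoms.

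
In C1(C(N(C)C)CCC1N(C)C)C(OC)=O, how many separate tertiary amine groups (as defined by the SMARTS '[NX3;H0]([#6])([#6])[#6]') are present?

2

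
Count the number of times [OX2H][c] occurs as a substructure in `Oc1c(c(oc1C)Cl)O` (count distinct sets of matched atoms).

[OX2H][c] is the SMARTS for a phenol: a hydroxyl oxygen attached to an aromatic carbon.
The molecule carries 2 separate instances of a hydroxyl group (-OH) meeting every constraint; each maps to a distinct set of atoms, giving 2 matches.

2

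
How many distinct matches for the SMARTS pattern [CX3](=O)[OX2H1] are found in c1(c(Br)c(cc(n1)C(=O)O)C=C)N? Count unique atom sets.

[CX3](=O)[OX2H1] is the SMARTS for a carboxylic acid: an sp2 carbon double-bonded to O and single-bonded to an -OH oxygen.
Exactly one fragment in the molecule meets all constraints, giving 1 match.

1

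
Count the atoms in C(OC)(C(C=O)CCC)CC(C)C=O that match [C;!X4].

2

The query [C;!X4] means: aliphatic carbon that does not have four total connections.
Check the 14 heavy atoms by environment: 9× C (X4) → no; 2× C (X3) → match; 2× O (X1) → no; 1× O (X2) → no.
That gives 2 matching atoms.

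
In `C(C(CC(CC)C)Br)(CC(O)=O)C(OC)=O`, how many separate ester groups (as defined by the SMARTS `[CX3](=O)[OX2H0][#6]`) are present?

1

[CX3](=O)[OX2H0][#6] is the SMARTS for an ester: a carbonyl carbon bonded to an oxygen that is itself bonded to carbon (no H on that O).
Exactly one fragment in the molecule meets all constraints, giving 1 match.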